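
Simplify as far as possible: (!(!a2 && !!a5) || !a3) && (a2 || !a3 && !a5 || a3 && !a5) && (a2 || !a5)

(!(!a2 && !!a5) || !a3) && (a2 || !a3 && !a5 || a3 && !a5) && (a2 || !a5)
= (!(!a2 && !!a5) || !a3) && (a2 || !a5) && (a2 || !a5)   (distribution)
= (a2 || !a5 || !a3) && (a2 || !a5) && (a2 || !a5)   (De Morgan)
= (a2 || !a5) && (a2 || !a5)   (absorption)
= a2 || !a5   (idempotence)

a2 || !a5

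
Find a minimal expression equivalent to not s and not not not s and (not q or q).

not s and not not not s and (not q or q)
= not s and not s and (not q or q)   — double negation
= not s and not s   — complement / identity
= not s   — idempotence

not s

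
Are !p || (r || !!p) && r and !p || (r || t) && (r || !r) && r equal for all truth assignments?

Yes

E1: !p || (r || !!p) && r
    = !p || (r || p) && r   [double negation]
    = !p || r   [absorption]
E2: !p || (r || t) && (r || !r) && r
    = !p || (r || t) && r   [complement / identity]
    = !p || r   [absorption]
Both reduce to !p || r, so they are equivalent.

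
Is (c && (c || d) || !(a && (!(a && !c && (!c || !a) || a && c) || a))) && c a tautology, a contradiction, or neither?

neither

(c && (c || d) || !(a && (!(a && !c && (!c || !a) || a && c) || a))) && c
= (c && (c || d) || !(a && (!(a && !c || a && c) || a))) && c   (absorption)
= (c || !(a && (!(a && !c || a && c) || a))) && c   (absorption)
= (c || !(a && (!a || a))) && c   (distribution)
= (c || !a) && c   (complement / identity)
= c   (absorption)
This depends on c, so it is not a constant.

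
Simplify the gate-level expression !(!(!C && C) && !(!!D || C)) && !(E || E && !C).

(D || C) && !E

!(!(!C && C) && !(!!D || C)) && !(E || E && !C)
= !(!(!C && C) && !(D || C)) && !(E || E && !C)   [double negation]
= !(!(!C && C) && !(D || C)) && !E   [absorption]
= (!C && C || D || C) && !E   [De Morgan]
= (D || C) && !E   [complement / identity]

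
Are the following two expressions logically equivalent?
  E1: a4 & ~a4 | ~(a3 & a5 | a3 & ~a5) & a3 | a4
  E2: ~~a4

Yes

E1: a4 & ~a4 | ~(a3 & a5 | a3 & ~a5) & a3 | a4
    = a4 & ~a4 | ~a3 & a3 | a4   (distribution)
    = ~a3 & a3 | a4   (complement / identity)
    = a4   (complement / identity)
E2: ~~a4
    = a4   (double negation)
Both reduce to a4, so they are equivalent.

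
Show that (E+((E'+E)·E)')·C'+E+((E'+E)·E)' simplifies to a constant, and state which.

1

(E+((E'+E)·E)')·C'+E+((E'+E)·E)'
= E+((E'+E)·E)'   — absorption
= E+E'   — complement / identity
= 1   — complement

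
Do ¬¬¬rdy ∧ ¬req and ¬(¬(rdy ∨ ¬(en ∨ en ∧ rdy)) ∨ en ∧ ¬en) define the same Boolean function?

E1: ¬¬¬rdy ∧ ¬req
    = ¬rdy ∧ ¬req   [double negation]
E2: ¬(¬(rdy ∨ ¬(en ∨ en ∧ rdy)) ∨ en ∧ ¬en)
    = ¬¬(rdy ∨ ¬(en ∨ en ∧ rdy))   [complement / identity]
    = ¬¬(rdy ∨ ¬en)   [absorption]
    = rdy ∨ ¬en   [double negation]
These differ: at en=0, rdy=1, req=1, E1 = 0 but E2 = 1.

No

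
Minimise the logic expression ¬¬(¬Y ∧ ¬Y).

¬¬(¬Y ∧ ¬Y)
= ¬¬¬Y   (idempotence)
= ¬Y   (double negation)

¬Y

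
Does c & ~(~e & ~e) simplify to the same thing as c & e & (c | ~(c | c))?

Yes

E1: c & ~(~e & ~e)
    = c & ~~e   (idempotence)
    = c & e   (double negation)
E2: c & e & (c | ~(c | c))
    = c & e & (c | ~c)   (idempotence)
    = c & e   (complement / identity)
Both reduce to c & e, so they are equivalent.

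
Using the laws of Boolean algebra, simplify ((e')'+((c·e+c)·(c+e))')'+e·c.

((e')'+((c·e+c)·(c+e))')'+e·c
= ((e')'+(c·(c+e))')'+e·c   (absorption)
= e'·c·(c+e)+e·c   (De Morgan)
= e'·c+e·c   (absorption)
= c   (distribution)

c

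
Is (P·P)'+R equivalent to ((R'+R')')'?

No

E1: (P·P)'+R
    = P'+R
E2: ((R'+R')')'
    = (R·R)'
    = R'
These differ: at P=0, R=1, E1 = 1 but E2 = 0.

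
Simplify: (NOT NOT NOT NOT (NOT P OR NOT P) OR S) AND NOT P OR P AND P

TRUE

(NOT NOT NOT NOT (NOT P OR NOT P) OR S) AND NOT P OR P AND P
= (NOT NOT (NOT P OR NOT P) OR S) AND NOT P OR P AND P   (double negation)
= (NOT NOT NOT P OR S) AND NOT P OR P AND P   (idempotence)
= (NOT P OR S) AND NOT P OR P AND P   (double negation)
= NOT P OR P AND P   (absorption)
= NOT P OR P   (idempotence)
= TRUE   (complement)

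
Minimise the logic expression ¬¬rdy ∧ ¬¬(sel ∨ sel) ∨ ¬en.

¬¬rdy ∧ ¬¬(sel ∨ sel) ∨ ¬en
= ¬¬rdy ∧ (sel ∨ sel) ∨ ¬en   [double negation]
= ¬¬rdy ∧ sel ∨ ¬en   [idempotence]
= rdy ∧ sel ∨ ¬en   [double negation]

rdy ∧ sel ∨ ¬en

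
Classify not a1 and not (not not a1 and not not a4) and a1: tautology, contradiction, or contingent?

not a1 and not (not not a1 and not not a4) and a1
= not a1 and (not a1 or not a4) and a1   — De Morgan
= not a1 and a1   — absorption
= False   — complement

contradiction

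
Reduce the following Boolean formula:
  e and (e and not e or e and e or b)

e and (e and not e or e and e or b)
= e and (e or b)   — distribution
= e   — absorption

e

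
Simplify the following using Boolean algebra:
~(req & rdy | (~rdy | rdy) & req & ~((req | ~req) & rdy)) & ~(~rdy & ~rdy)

~(req & rdy | (~rdy | rdy) & req & ~((req | ~req) & rdy)) & ~(~rdy & ~rdy)
= ~(req & rdy | (~rdy | rdy) & req & ~rdy) & ~(~rdy & ~rdy)
= ~(req & rdy | (~rdy | rdy) & req & ~rdy) & (rdy | rdy)
= ~(req & rdy | req & ~rdy) & (rdy | rdy)
= ~req & (rdy | rdy)
= ~req & rdy

~req & rdy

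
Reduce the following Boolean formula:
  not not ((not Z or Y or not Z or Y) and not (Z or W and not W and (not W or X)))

not Z

not not ((not Z or Y or not Z or Y) and not (Z or W and not W and (not W or X)))
= not not ((not Z or Y or not Z or Y) and not (Z or W and not W))   [absorption]
= not not ((not Z or Y) and not (Z or W and not W))   [idempotence]
= not not ((not Z or Y) and not Z)   [complement / identity]
= not not not Z   [absorption]
= not Z   [double negation]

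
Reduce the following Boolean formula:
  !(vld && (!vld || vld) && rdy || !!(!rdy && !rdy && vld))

!(vld && (!vld || vld) && rdy || !!(!rdy && !rdy && vld))
= !(vld && (!vld || vld) && rdy || !rdy && !rdy && vld)   [double negation]
= !(vld && (!vld || vld) && rdy || !rdy && vld)   [idempotence]
= !(vld && rdy || !rdy && vld)   [complement / identity]
= !vld   [distribution]

!vld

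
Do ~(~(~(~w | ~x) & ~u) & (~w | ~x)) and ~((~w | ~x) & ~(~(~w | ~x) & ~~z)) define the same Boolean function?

E1: ~(~(~(~w | ~x) & ~u) & (~w | ~x))
    = ~((~w | ~x | u) & (~w | ~x))   — De Morgan
    = ~(~w | ~x)   — absorption
    = w & x   — De Morgan
E2: ~((~w | ~x) & ~(~(~w | ~x) & ~~z))
    = ~((~w | ~x) & (~w | ~x | ~z))   — De Morgan
    = ~(~w | ~x)   — absorption
    = w & x   — De Morgan
Both reduce to w & x, so they are equivalent.

Yes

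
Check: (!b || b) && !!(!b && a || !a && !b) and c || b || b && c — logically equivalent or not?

E1: (!b || b) && !!(!b && a || !a && !b)
    = (!b || b) && !!!b   [distribution]
    = !!!b   [complement / identity]
    = !b   [double negation]
E2: c || b || b && c
    = c || b   [absorption]
These differ: at a=0, b=1, c=0, E1 = 0 but E2 = 1.

No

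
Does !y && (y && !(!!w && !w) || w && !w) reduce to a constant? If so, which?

!y && (y && !(!!w && !w) || w && !w)
= !y && (y && (!w || w) || w && !w)   (De Morgan)
= !y && (y || w && !w)   (complement / identity)
= !y && y   (complement / identity)
= false   (complement)

yes, False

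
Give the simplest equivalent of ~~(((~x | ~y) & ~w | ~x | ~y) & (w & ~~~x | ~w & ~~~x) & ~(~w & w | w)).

~~(((~x | ~y) & ~w | ~x | ~y) & (w & ~~~x | ~w & ~~~x) & ~(~w & w | w))
= ~~((~x | ~y) & (w & ~~~x | ~w & ~~~x) & ~(~w & w | w))   [absorption]
= ~~((~x | ~y) & ~~~x & ~(~w & w | w))   [distribution]
= (~x | ~y) & ~~~x & ~(~w & w | w)   [double negation]
= (~x | ~y) & ~x & ~(~w & w | w)   [double negation]
= (~x | ~y) & ~x & ~w   [complement / identity]
= ~x & ~w   [absorption]

~x & ~w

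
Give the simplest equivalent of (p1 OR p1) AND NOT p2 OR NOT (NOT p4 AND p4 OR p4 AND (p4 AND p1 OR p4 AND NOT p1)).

p1 AND NOT p2 OR NOT p4

(p1 OR p1) AND NOT p2 OR NOT (NOT p4 AND p4 OR p4 AND (p4 AND p1 OR p4 AND NOT p1))
= (p1 OR p1) AND NOT p2 OR NOT (NOT p4 AND p4 OR p4 AND p4)
= p1 AND NOT p2 OR NOT (NOT p4 AND p4 OR p4 AND p4)
= p1 AND NOT p2 OR NOT p4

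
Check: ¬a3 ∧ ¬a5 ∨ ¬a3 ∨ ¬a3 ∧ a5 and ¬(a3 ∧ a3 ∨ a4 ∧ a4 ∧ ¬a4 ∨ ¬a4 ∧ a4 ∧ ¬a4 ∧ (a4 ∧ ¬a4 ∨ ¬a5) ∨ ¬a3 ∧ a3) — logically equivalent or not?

E1: ¬a3 ∧ ¬a5 ∨ ¬a3 ∨ ¬a3 ∧ a5
    = ¬a3 ∨ ¬a3 ∧ a5   [absorption]
    = ¬a3   [absorption]
E2: ¬(a3 ∧ a3 ∨ a4 ∧ a4 ∧ ¬a4 ∨ ¬a4 ∧ a4 ∧ ¬a4 ∧ (a4 ∧ ¬a4 ∨ ¬a5) ∨ ¬a3 ∧ a3)
    = ¬(a3 ∧ a3 ∨ a4 ∧ a4 ∧ ¬a4 ∨ ¬a4 ∧ a4 ∧ ¬a4 ∨ ¬a3 ∧ a3)   [absorption]
    = ¬(a3 ∧ a3 ∨ a4 ∧ ¬a4 ∨ ¬a3 ∧ a3)   [distribution]
    = ¬(a3 ∧ a3 ∨ ¬a3 ∧ a3)   [complement / identity]
    = ¬a3   [distribution]
Both reduce to ¬a3, so they are equivalent.

Yes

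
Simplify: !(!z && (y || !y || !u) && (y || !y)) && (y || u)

z && (y || u)

!(!z && (y || !y || !u) && (y || !y)) && (y || u)
= !(!z && (y || !y)) && (y || u)   (absorption)
= !!z && (y || u)   (complement / identity)
= z && (y || u)   (double negation)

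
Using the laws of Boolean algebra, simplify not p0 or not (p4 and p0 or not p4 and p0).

not p0 or not (p4 and p0 or not p4 and p0)
= not p0 or not p0   (distribution)
= not p0   (idempotence)

not p0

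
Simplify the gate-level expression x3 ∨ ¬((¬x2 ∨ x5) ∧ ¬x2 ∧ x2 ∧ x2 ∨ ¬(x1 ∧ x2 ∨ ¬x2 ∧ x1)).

x3 ∨ x1

x3 ∨ ¬((¬x2 ∨ x5) ∧ ¬x2 ∧ x2 ∧ x2 ∨ ¬(x1 ∧ x2 ∨ ¬x2 ∧ x1))
= x3 ∨ ¬((¬x2 ∨ x5) ∧ ¬x2 ∧ x2 ∨ ¬(x1 ∧ x2 ∨ ¬x2 ∧ x1))
= x3 ∨ ¬(¬x2 ∧ x2 ∨ ¬(x1 ∧ x2 ∨ ¬x2 ∧ x1))
= x3 ∨ ¬¬(x1 ∧ x2 ∨ ¬x2 ∧ x1)
= x3 ∨ ¬¬x1
= x3 ∨ x1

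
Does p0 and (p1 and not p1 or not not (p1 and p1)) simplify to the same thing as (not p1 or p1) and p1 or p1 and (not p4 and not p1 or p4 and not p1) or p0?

E1: p0 and (p1 and not p1 or not not (p1 and p1))
    = p0 and (p1 and not p1 or p1 and p1)
    = p0 and p1
E2: (not p1 or p1) and p1 or p1 and (not p4 and not p1 or p4 and not p1) or p0
    = (not p1 or p1) and p1 or p1 and not p1 or p0
    = p1 or p1 and not p1 or p0
    = p1 or p0
These differ: at p0=0, p1=1, p4=0, E1 = 0 but E2 = 1.

No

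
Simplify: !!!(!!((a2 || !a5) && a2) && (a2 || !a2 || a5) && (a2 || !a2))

!a2

!!!(!!((a2 || !a5) && a2) && (a2 || !a2 || a5) && (a2 || !a2))
= !!!(!!((a2 || !a5) && a2) && (a2 || !a2))   — absorption
= !!!!!((a2 || !a5) && a2)   — complement / identity
= !!!((a2 || !a5) && a2)   — double negation
= !!!a2   — absorption
= !a2   — double negation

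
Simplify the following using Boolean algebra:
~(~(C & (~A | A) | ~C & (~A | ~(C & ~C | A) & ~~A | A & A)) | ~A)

A

~(~(C & (~A | A) | ~C & (~A | ~(C & ~C | A) & ~~A | A & A)) | ~A)
= ~(~(C & (~A | A) | ~C & (~A | ~(C & ~C | A) & A | A & A)) | ~A)
= (C & (~A | A) | ~C & (~A | ~(C & ~C | A) & A | A & A)) & A
= (C & (~A | A) | ~C & (~A | ~A & A | A & A)) & A
= (C & (~A | A) | ~C & (~A | A)) & A
= (~A | A) & A
= A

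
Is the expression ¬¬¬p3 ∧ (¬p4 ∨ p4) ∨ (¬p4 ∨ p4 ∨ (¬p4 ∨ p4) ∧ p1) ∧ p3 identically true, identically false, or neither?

identically true

¬¬¬p3 ∧ (¬p4 ∨ p4) ∨ (¬p4 ∨ p4 ∨ (¬p4 ∨ p4) ∧ p1) ∧ p3
= ¬¬¬p3 ∧ (¬p4 ∨ p4) ∨ (¬p4 ∨ p4) ∧ p3   [absorption]
= ¬p3 ∧ (¬p4 ∨ p4) ∨ (¬p4 ∨ p4) ∧ p3   [double negation]
= ¬p4 ∨ p4   [distribution]
= True   [complement]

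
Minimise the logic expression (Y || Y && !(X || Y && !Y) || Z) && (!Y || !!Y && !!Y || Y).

Z || Y

(Y || Y && !(X || Y && !Y) || Z) && (!Y || !!Y && !!Y || Y)
= (Y || Y && !X || Z) && (!Y || !!Y && !!Y || Y)   [complement / identity]
= (Y || Y && !X || Z) && (!Y || !!Y || Y)   [idempotence]
= (Y || Z) && (!Y || !!Y || Y)   [absorption]
= Z && (!Y || !!Y) || Y   [distribution]
= Z && (!Y || Y) || Y   [double negation]
= Z || Y   [complement / identity]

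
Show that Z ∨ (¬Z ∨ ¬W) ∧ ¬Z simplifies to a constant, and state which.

Z ∨ (¬Z ∨ ¬W) ∧ ¬Z
= Z ∨ ¬Z   (absorption)
= True   (complement)

True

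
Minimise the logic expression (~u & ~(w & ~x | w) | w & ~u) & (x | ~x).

~u

(~u & ~(w & ~x | w) | w & ~u) & (x | ~x)
= ~u & (~(w & ~x | w) | w) & (x | ~x)
= ~u & (~w | w) & (x | ~x)
= ~u & (~w | w)
= ~u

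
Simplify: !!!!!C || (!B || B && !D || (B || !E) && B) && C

!!!!!C || (!B || B && !D || (B || !E) && B) && C
= !!!C || (!B || B && !D || (B || !E) && B) && C   — double negation
= !!!C || (!B || B && !D || B) && C   — absorption
= !!!C || (!B || B) && C   — absorption
= !!!C || C   — complement / identity
= !C || C   — double negation
= true   — complement

true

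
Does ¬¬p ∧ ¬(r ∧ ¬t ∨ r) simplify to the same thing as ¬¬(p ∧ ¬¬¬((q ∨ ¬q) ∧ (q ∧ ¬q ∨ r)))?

Yes

E1: ¬¬p ∧ ¬(r ∧ ¬t ∨ r)
    = ¬¬p ∧ ¬r   — absorption
    = p ∧ ¬r   — double negation
E2: ¬¬(p ∧ ¬¬¬((q ∨ ¬q) ∧ (q ∧ ¬q ∨ r)))
    = ¬¬(p ∧ ¬((q ∨ ¬q) ∧ (q ∧ ¬q ∨ r)))   — double negation
    = ¬¬(p ∧ ¬((q ∨ ¬q) ∧ r))   — complement / identity
    = ¬¬(p ∧ ¬r)   — complement / identity
    = p ∧ ¬r   — double negation
Both reduce to p ∧ ¬r, so they are equivalent.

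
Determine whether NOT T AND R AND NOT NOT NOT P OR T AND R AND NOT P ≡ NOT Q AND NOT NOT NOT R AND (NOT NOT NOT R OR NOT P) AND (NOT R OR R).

E1: NOT T AND R AND NOT NOT NOT P OR T AND R AND NOT P
    = NOT T AND R AND NOT P OR T AND R AND NOT P   — double negation
    = R AND NOT P   — distribution
E2: NOT Q AND NOT NOT NOT R AND (NOT NOT NOT R OR NOT P) AND (NOT R OR R)
    = NOT Q AND NOT NOT NOT R AND (NOT NOT NOT R OR NOT P)   — complement / identity
    = NOT Q AND NOT NOT NOT R   — absorption
    = NOT Q AND NOT R   — double negation
These differ: at P=0, Q=0, R=0, T=0, E1 = 0 but E2 = 1.

No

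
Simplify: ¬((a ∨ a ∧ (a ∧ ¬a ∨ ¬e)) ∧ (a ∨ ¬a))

¬a

¬((a ∨ a ∧ (a ∧ ¬a ∨ ¬e)) ∧ (a ∨ ¬a))
= ¬(a ∨ a ∧ (a ∧ ¬a ∨ ¬e))
= ¬(a ∨ a ∧ ¬e)
= ¬a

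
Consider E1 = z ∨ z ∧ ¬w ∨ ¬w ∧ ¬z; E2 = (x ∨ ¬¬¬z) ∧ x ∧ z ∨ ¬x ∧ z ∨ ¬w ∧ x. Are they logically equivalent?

E1: z ∨ z ∧ ¬w ∨ ¬w ∧ ¬z
    = z ∨ ¬w   [distribution]
E2: (x ∨ ¬¬¬z) ∧ x ∧ z ∨ ¬x ∧ z ∨ ¬w ∧ x
    = (x ∨ ¬z) ∧ x ∧ z ∨ ¬x ∧ z ∨ ¬w ∧ x   [double negation]
    = x ∧ z ∨ ¬x ∧ z ∨ ¬w ∧ x   [absorption]
    = z ∨ ¬w ∧ x   [distribution]
These differ: at w=0, x=0, z=0, E1 = 1 but E2 = 0.

No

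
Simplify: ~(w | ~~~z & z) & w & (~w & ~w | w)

0

~(w | ~~~z & z) & w & (~w & ~w | w)
= ~(w | ~~~z & z) & w & (~w | w)   (idempotence)
= ~(w | ~~~z & z) & w   (complement / identity)
= ~(w | ~z & z) & w   (double negation)
= ~w & w   (complement / identity)
= 0   (complement)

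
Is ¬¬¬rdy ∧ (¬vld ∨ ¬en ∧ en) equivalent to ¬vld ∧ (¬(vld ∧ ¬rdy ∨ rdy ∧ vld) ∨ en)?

E1: ¬¬¬rdy ∧ (¬vld ∨ ¬en ∧ en)
    = ¬¬¬rdy ∧ ¬vld   [complement / identity]
    = ¬rdy ∧ ¬vld   [double negation]
E2: ¬vld ∧ (¬(vld ∧ ¬rdy ∨ rdy ∧ vld) ∨ en)
    = ¬vld ∧ (¬vld ∨ en)   [distribution]
    = ¬vld   [absorption]
These differ: at en=1, rdy=1, vld=0, E1 = 0 but E2 = 1.

No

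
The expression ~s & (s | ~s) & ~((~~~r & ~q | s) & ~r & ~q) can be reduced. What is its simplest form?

~s & (s | ~s) & ~((~~~r & ~q | s) & ~r & ~q)
= ~s & (s | ~s) & ~((~r & ~q | s) & ~r & ~q)   [double negation]
= ~s & ~((~r & ~q | s) & ~r & ~q)   [complement / identity]
= ~s & ~(~r & ~q)   [absorption]
= ~s & (r | q)   [De Morgan]

~s & (r | q)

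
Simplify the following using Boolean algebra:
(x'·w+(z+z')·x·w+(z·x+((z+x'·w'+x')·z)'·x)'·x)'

w'

(x'·w+(z+z')·x·w+(z·x+((z+x'·w'+x')·z)'·x)'·x)'
= (x'·w+(z+z')·x·w+(z·x+((z+x')·z)'·x)'·x)'
= (x'·w+(z+z')·x·w+(z·x+z'·x)'·x)'
= (x'·w+(z+z')·x·w+x'·x)'
= (x'·w+x·w+x'·x)'
= (x'·w+x·w)'
= w'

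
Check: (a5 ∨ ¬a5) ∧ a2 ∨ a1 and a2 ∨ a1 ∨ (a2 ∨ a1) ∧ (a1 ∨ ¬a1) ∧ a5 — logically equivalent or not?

E1: (a5 ∨ ¬a5) ∧ a2 ∨ a1
    = a2 ∨ a1   [complement / identity]
E2: a2 ∨ a1 ∨ (a2 ∨ a1) ∧ (a1 ∨ ¬a1) ∧ a5
    = a2 ∨ a1 ∨ (a2 ∨ a1) ∧ a5   [complement / identity]
    = a2 ∨ a1   [absorption]
Both reduce to a2 ∨ a1, so they are equivalent.

Yes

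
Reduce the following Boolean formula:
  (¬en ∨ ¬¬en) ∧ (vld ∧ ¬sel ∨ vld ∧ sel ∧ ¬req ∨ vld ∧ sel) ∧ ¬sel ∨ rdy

(¬en ∨ ¬¬en) ∧ (vld ∧ ¬sel ∨ vld ∧ sel ∧ ¬req ∨ vld ∧ sel) ∧ ¬sel ∨ rdy
= (¬en ∨ en) ∧ (vld ∧ ¬sel ∨ vld ∧ sel ∧ ¬req ∨ vld ∧ sel) ∧ ¬sel ∨ rdy   — double negation
= (vld ∧ ¬sel ∨ vld ∧ sel ∧ ¬req ∨ vld ∧ sel) ∧ ¬sel ∨ rdy   — complement / identity
= (vld ∧ ¬sel ∨ vld ∧ sel) ∧ ¬sel ∨ rdy   — absorption
= vld ∧ ¬sel ∨ rdy   — distribution

vld ∧ ¬sel ∨ rdy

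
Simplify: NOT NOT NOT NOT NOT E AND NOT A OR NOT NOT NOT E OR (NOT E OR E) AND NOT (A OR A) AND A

NOT NOT NOT NOT NOT E AND NOT A OR NOT NOT NOT E OR (NOT E OR E) AND NOT (A OR A) AND A
= NOT NOT NOT E AND NOT A OR NOT NOT NOT E OR (NOT E OR E) AND NOT (A OR A) AND A   (double negation)
= NOT NOT NOT E OR (NOT E OR E) AND NOT (A OR A) AND A   (absorption)
= NOT E OR (NOT E OR E) AND NOT (A OR A) AND A   (double negation)
= NOT E OR NOT (A OR A) AND A   (complement / identity)
= NOT E OR NOT A AND A   (idempotence)
= NOT E   (complement / identity)

NOT E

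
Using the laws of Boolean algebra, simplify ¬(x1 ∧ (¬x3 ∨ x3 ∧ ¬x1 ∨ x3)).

¬x1

¬(x1 ∧ (¬x3 ∨ x3 ∧ ¬x1 ∨ x3))
= ¬(x1 ∧ (¬x3 ∨ x3))
= ¬x1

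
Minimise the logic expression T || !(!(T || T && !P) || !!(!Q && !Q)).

T

T || !(!(T || T && !P) || !!(!Q && !Q))
= T || !(!(T || T && !P) || !!!Q)
= T || (T || T && !P) && !!Q
= T || T && !!Q
= T || T && Q
= T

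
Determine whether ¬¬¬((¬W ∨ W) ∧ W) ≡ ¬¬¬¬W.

E1: ¬¬¬((¬W ∨ W) ∧ W)
    = ¬((¬W ∨ W) ∧ W)
    = ¬W
E2: ¬¬¬¬W
    = ¬¬W
    = W
These differ: at W=0, E1 = 1 but E2 = 0.

No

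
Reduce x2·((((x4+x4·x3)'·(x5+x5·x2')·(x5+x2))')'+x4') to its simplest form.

x2·((((x4+x4·x3)'·(x5+x5·x2')·(x5+x2))')'+x4')
= x2·((((x4+x4·x3)'·x5·(x5+x2))')'+x4')   [absorption]
= x2·((((x4+x4·x3)'·x5)')'+x4')   [absorption]
= x2·((x4+x4·x3)'·x5+x4')   [double negation]
= x2·(x4'·x5+x4')   [absorption]
= x2·x4'   [absorption]

x2·x4'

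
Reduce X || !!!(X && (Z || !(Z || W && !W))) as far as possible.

true

X || !!!(X && (Z || !(Z || W && !W)))
= X || !(X && (Z || !(Z || W && !W)))
= X || !(X && (Z || !Z))
= X || !X
= true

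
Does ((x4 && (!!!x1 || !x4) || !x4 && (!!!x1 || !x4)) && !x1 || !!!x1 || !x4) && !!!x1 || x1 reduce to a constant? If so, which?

yes, True

((x4 && (!!!x1 || !x4) || !x4 && (!!!x1 || !x4)) && !x1 || !!!x1 || !x4) && !!!x1 || x1
= ((!!!x1 || !x4) && !x1 || !!!x1 || !x4) && !!!x1 || x1
= (!!!x1 || !x4) && !!!x1 || x1
= !!!x1 || x1
= !x1 || x1
= true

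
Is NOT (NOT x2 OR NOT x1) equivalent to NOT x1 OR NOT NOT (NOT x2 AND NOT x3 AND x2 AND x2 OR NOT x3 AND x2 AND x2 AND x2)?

E1: NOT (NOT x2 OR NOT x1)
    = x2 AND x1   [De Morgan]
E2: NOT x1 OR NOT NOT (NOT x2 AND NOT x3 AND x2 AND x2 OR NOT x3 AND x2 AND x2 AND x2)
    = NOT x1 OR NOT NOT (NOT x3 AND x2 AND x2)   [distribution]
    = NOT x1 OR NOT x3 AND x2 AND x2   [double negation]
    = NOT x1 OR NOT x3 AND x2   [idempotence]
These differ: at x1=0, x2=1, x3=0, E1 = 0 but E2 = 1.

No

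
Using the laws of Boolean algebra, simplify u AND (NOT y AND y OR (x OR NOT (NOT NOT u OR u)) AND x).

u AND (NOT y AND y OR (x OR NOT (NOT NOT u OR u)) AND x)
= u AND (x OR NOT (NOT NOT u OR u)) AND x   [complement / identity]
= u AND (x OR NOT (u OR u)) AND x   [double negation]
= u AND (x OR NOT u) AND x   [idempotence]
= u AND x   [absorption]

u AND x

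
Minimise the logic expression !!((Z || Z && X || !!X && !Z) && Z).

!!((Z || Z && X || !!X && !Z) && Z)
= !!((Z || Z && X || X && !Z) && Z)   (double negation)
= !!((Z || (Z || !Z) && X) && Z)   (distribution)
= !!((Z || X) && Z)   (complement / identity)
= !!Z   (absorption)
= Z   (double negation)

Z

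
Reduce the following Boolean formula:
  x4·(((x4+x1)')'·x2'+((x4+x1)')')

x4

x4·(((x4+x1)')'·x2'+((x4+x1)')')
= x4·((x4+x1)')'
= x4·(x4+x1)
= x4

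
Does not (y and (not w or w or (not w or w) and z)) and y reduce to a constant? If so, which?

not (y and (not w or w or (not w or w) and z)) and y
= not (y and (not w or w)) and y
= not y and y
= False

yes, False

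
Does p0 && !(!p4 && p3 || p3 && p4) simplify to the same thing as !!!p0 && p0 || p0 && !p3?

Yes

E1: p0 && !(!p4 && p3 || p3 && p4)
    = p0 && !p3   [distribution]
E2: !!!p0 && p0 || p0 && !p3
    = !p0 && p0 || p0 && !p3   [double negation]
    = p0 && !p3   [complement / identity]
Both reduce to p0 && !p3, so they are equivalent.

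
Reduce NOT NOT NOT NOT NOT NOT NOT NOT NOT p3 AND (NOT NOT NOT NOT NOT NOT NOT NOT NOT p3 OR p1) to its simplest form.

NOT p3

NOT NOT NOT NOT NOT NOT NOT NOT NOT p3 AND (NOT NOT NOT NOT NOT NOT NOT NOT NOT p3 OR p1)
= NOT NOT NOT NOT NOT NOT NOT NOT NOT p3   — absorption
= NOT NOT NOT NOT NOT NOT NOT p3   — double negation
= NOT NOT NOT NOT NOT p3   — double negation
= NOT NOT NOT p3   — double negation
= NOT p3   — double negation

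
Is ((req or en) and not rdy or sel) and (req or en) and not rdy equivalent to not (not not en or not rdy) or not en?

E1: ((req or en) and not rdy or sel) and (req or en) and not rdy
    = (req or en) and not rdy
E2: not (not not en or not rdy) or not en
    = not en and rdy or not en
    = not en
These differ: at en=0, rdy=1, req=0, sel=0, E1 = 0 but E2 = 1.

No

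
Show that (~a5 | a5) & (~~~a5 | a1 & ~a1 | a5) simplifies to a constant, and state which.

(~a5 | a5) & (~~~a5 | a1 & ~a1 | a5)
= (~a5 | a5) & (~~~a5 | a5)   [complement / identity]
= (~a5 | a5) & (~a5 | a5)   [double negation]
= ~a5 | a5   [idempotence]
= 1   [complement]

1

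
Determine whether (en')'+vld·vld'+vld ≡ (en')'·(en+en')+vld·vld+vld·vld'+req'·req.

Yes

E1: (en')'+vld·vld'+vld
    = (en')'+vld   (complement / identity)
    = en+vld   (double negation)
E2: (en')'·(en+en')+vld·vld+vld·vld'+req'·req
    = (en')'·(en+en')+vld+req'·req   (distribution)
    = (en')'+vld+req'·req   (complement / identity)
    = (en')'+vld   (complement / identity)
    = en+vld   (double negation)
Both reduce to en+vld, so they are equivalent.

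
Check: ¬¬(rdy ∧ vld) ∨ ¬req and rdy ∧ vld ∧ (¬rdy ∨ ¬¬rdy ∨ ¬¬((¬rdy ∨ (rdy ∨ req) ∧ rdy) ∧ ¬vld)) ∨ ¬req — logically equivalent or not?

E1: ¬¬(rdy ∧ vld) ∨ ¬req
    = rdy ∧ vld ∨ ¬req   — double negation
E2: rdy ∧ vld ∧ (¬rdy ∨ ¬¬rdy ∨ ¬¬((¬rdy ∨ (rdy ∨ req) ∧ rdy) ∧ ¬vld)) ∨ ¬req
    = rdy ∧ vld ∧ (¬rdy ∨ ¬¬rdy ∨ ¬¬((¬rdy ∨ rdy) ∧ ¬vld)) ∨ ¬req   — absorption
    = rdy ∧ vld ∧ (¬rdy ∨ rdy ∨ ¬¬((¬rdy ∨ rdy) ∧ ¬vld)) ∨ ¬req   — double negation
    = rdy ∧ vld ∧ (¬rdy ∨ rdy ∨ (¬rdy ∨ rdy) ∧ ¬vld) ∨ ¬req   — double negation
    = rdy ∧ vld ∧ (¬rdy ∨ rdy) ∨ ¬req   — absorption
    = rdy ∧ vld ∨ ¬req   — complement / identity
Both reduce to rdy ∧ vld ∨ ¬req, so they are equivalent.

Yes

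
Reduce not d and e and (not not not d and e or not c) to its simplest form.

not d and e and (not not not d and e or not c)
= not d and e and (not d and e or not c)
= not d and e

not d and e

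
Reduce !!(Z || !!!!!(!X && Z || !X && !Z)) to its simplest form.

!!(Z || !!!!!(!X && Z || !X && !Z))
= !!(Z || !!!!!((Z || !Z) && !X))   — distribution
= !!(Z || !!!((Z || !Z) && !X))   — double negation
= !!(Z || !!!!X)   — complement / identity
= !!(Z || !!X)   — double negation
= Z || !!X   — double negation
= Z || X   — double negation

Z || X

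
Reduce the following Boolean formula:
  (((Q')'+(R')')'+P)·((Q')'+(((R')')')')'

(((Q')'+(R')')'+P)·((Q')'+(((R')')')')'
= (((Q')'+(R')')'+P)·((Q')'+(R')')'
= ((Q')'+(R')')'
= Q'·R'

Q'·R'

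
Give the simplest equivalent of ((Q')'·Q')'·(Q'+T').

Q'+T'

((Q')'·Q')'·(Q'+T')
= (Q'+Q)·(Q'+T')   [De Morgan]
= Q'+T'   [complement / identity]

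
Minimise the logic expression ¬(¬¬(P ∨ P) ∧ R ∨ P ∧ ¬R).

¬P

¬(¬¬(P ∨ P) ∧ R ∨ P ∧ ¬R)
= ¬((P ∨ P) ∧ R ∨ P ∧ ¬R)   (double negation)
= ¬(P ∧ R ∨ P ∧ ¬R)   (idempotence)
= ¬P   (distribution)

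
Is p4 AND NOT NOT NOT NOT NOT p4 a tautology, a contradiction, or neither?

p4 AND NOT NOT NOT NOT NOT p4
= p4 AND NOT NOT NOT p4   (double negation)
= p4 AND NOT p4   (double negation)
= FALSE   (complement)

contradiction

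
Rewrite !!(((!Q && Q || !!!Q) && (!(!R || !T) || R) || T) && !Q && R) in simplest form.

!!(((!Q && Q || !!!Q) && (!(!R || !T) || R) || T) && !Q && R)
= !!(((!Q && Q || !!!Q) && (R && T || R) || T) && !Q && R)   (De Morgan)
= !!(((!Q && Q || !!!Q) && R || T) && !Q && R)   (absorption)
= !!(((!Q && Q || !Q) && R || T) && !Q && R)   (double negation)
= !!((!Q && R || T) && !Q && R)   (complement / identity)
= (!Q && R || T) && !Q && R   (double negation)
= !Q && R   (absorption)

!Q && R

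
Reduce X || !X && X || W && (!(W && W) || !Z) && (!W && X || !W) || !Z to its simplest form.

X || !Z

X || !X && X || W && (!(W && W) || !Z) && (!W && X || !W) || !Z
= X || !X && X || W && (!W || !Z) && (!W && X || !W) || !Z   (idempotence)
= X || !X && X || W && (!W || !Z) && !W || !Z   (absorption)
= X || W && (!W || !Z) && !W || !Z   (complement / identity)
= X || W && !W || !Z   (absorption)
= X || !Z   (complement / identity)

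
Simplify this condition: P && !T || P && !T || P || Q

P || Q

P && !T || P && !T || P || Q
= P && !T || P || Q   (absorption)
= P || Q   (absorption)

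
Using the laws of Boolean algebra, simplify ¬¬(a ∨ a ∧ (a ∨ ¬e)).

¬¬(a ∨ a ∧ (a ∨ ¬e))
= ¬¬(a ∨ a)   [absorption]
= a ∨ a   [double negation]
= a   [idempotence]

a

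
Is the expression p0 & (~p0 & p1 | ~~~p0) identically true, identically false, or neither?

identically false

p0 & (~p0 & p1 | ~~~p0)
= p0 & (~p0 & p1 | ~p0)   [double negation]
= p0 & ~p0   [absorption]
= 0   [complement]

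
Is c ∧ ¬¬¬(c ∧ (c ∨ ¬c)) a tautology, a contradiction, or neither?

c ∧ ¬¬¬(c ∧ (c ∨ ¬c))
= c ∧ ¬¬¬c   [complement / identity]
= c ∧ ¬c   [double negation]
= False   [complement]

contradiction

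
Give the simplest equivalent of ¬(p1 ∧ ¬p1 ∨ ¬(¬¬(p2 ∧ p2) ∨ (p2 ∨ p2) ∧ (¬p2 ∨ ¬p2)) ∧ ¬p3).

p2 ∨ p3

¬(p1 ∧ ¬p1 ∨ ¬(¬¬(p2 ∧ p2) ∨ (p2 ∨ p2) ∧ (¬p2 ∨ ¬p2)) ∧ ¬p3)
= ¬(p1 ∧ ¬p1 ∨ ¬(p2 ∧ p2 ∨ (p2 ∨ p2) ∧ (¬p2 ∨ ¬p2)) ∧ ¬p3)   (double negation)
= ¬(¬(p2 ∧ p2 ∨ (p2 ∨ p2) ∧ (¬p2 ∨ ¬p2)) ∧ ¬p3)   (complement / identity)
= ¬(¬(p2 ∧ p2 ∨ (p2 ∨ p2) ∧ ¬p2) ∧ ¬p3)   (idempotence)
= ¬(¬(p2 ∧ p2 ∨ p2 ∧ ¬p2) ∧ ¬p3)   (idempotence)
= p2 ∧ p2 ∨ p2 ∧ ¬p2 ∨ p3   (De Morgan)
= p2 ∨ p3   (distribution)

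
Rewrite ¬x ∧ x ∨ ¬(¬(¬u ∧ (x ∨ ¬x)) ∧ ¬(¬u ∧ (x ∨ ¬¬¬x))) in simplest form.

¬x ∧ x ∨ ¬(¬(¬u ∧ (x ∨ ¬x)) ∧ ¬(¬u ∧ (x ∨ ¬¬¬x)))
= ¬x ∧ x ∨ ¬(¬(¬u ∧ (x ∨ ¬x)) ∧ ¬(¬u ∧ (x ∨ ¬x)))   — double negation
= ¬x ∧ x ∨ ¬¬(¬u ∧ (x ∨ ¬x))   — idempotence
= ¬¬(¬u ∧ (x ∨ ¬x))   — complement / identity
= ¬¬¬u   — complement / identity
= ¬u   — double negation

¬u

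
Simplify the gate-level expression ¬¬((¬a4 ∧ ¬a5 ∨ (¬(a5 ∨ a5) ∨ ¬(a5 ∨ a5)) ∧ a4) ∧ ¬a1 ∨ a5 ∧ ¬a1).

¬a1

¬¬((¬a4 ∧ ¬a5 ∨ (¬(a5 ∨ a5) ∨ ¬(a5 ∨ a5)) ∧ a4) ∧ ¬a1 ∨ a5 ∧ ¬a1)
= ¬¬((¬a4 ∧ ¬a5 ∨ ¬(a5 ∨ a5) ∧ a4) ∧ ¬a1 ∨ a5 ∧ ¬a1)
= ¬¬((¬a4 ∧ ¬a5 ∨ ¬a5 ∧ a4) ∧ ¬a1 ∨ a5 ∧ ¬a1)
= (¬a4 ∧ ¬a5 ∨ ¬a5 ∧ a4) ∧ ¬a1 ∨ a5 ∧ ¬a1
= ¬a5 ∧ ¬a1 ∨ a5 ∧ ¬a1
= ¬a1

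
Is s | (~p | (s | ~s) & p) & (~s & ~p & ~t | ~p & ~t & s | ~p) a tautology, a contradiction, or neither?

neither

s | (~p | (s | ~s) & p) & (~s & ~p & ~t | ~p & ~t & s | ~p)
= s | (~p | (s | ~s) & p) & (~p & ~t | ~p)
= s | (~p | p) & (~p & ~t | ~p)
= s | ~p & ~t | ~p
= s | ~p
This depends on p, s, so it is not a constant.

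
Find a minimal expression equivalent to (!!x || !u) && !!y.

(x || !u) && y

(!!x || !u) && !!y
= (!!x || !u) && y   (double negation)
= (x || !u) && y   (double negation)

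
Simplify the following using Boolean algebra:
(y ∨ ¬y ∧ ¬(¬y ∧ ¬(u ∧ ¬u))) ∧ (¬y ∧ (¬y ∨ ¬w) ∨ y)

(y ∨ ¬y ∧ ¬(¬y ∧ ¬(u ∧ ¬u))) ∧ (¬y ∧ (¬y ∨ ¬w) ∨ y)
= (y ∨ ¬y ∧ (y ∨ u ∧ ¬u)) ∧ (¬y ∧ (¬y ∨ ¬w) ∨ y)
= (y ∨ ¬y ∧ (y ∨ u ∧ ¬u)) ∧ (¬y ∨ y)
= (y ∨ ¬y ∧ y) ∧ (¬y ∨ y)
= y ∨ ¬y ∧ y
= y

y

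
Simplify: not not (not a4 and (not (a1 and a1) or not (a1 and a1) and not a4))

not not (not a4 and (not (a1 and a1) or not (a1 and a1) and not a4))
= not not (not a4 and not (a1 and a1))
= not a4 and not (a1 and a1)
= not a4 and not a1

not a4 and not a1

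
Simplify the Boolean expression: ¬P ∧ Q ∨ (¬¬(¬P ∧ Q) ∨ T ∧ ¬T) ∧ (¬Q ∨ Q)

¬P ∧ Q

¬P ∧ Q ∨ (¬¬(¬P ∧ Q) ∨ T ∧ ¬T) ∧ (¬Q ∨ Q)
= ¬P ∧ Q ∨ ¬¬(¬P ∧ Q) ∨ T ∧ ¬T   [complement / identity]
= ¬P ∧ Q ∨ ¬P ∧ Q ∨ T ∧ ¬T   [double negation]
= ¬P ∧ Q ∨ ¬P ∧ Q   [complement / identity]
= ¬P ∧ Q   [idempotence]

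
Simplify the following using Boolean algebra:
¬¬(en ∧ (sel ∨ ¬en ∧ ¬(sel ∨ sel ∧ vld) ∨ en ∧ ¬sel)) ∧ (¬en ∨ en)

en

¬¬(en ∧ (sel ∨ ¬en ∧ ¬(sel ∨ sel ∧ vld) ∨ en ∧ ¬sel)) ∧ (¬en ∨ en)
= en ∧ (sel ∨ ¬en ∧ ¬(sel ∨ sel ∧ vld) ∨ en ∧ ¬sel) ∧ (¬en ∨ en)   [double negation]
= en ∧ (sel ∨ ¬en ∧ ¬(sel ∨ sel ∧ vld) ∨ en ∧ ¬sel)   [complement / identity]
= en ∧ (sel ∨ ¬en ∧ ¬sel ∨ en ∧ ¬sel)   [absorption]
= en ∧ (sel ∨ ¬sel)   [distribution]
= en   [complement / identity]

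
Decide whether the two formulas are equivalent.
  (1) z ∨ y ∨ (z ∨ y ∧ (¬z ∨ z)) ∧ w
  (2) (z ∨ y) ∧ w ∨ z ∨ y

Yes

E1: z ∨ y ∨ (z ∨ y ∧ (¬z ∨ z)) ∧ w
    = z ∨ y ∨ (z ∨ y) ∧ w   — complement / identity
    = z ∨ y   — absorption
E2: (z ∨ y) ∧ w ∨ z ∨ y
    = z ∨ y   — absorption
Both reduce to z ∨ y, so they are equivalent.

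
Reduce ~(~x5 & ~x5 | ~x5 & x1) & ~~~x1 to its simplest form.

x5 & ~x1

~(~x5 & ~x5 | ~x5 & x1) & ~~~x1
= ~(~x5 & ~x5 | ~x5 & x1) & ~x1   (double negation)
= ~(~x5 & (~x5 | x1)) & ~x1   (distribution)
= ~~x5 & ~x1   (absorption)
= x5 & ~x1   (double negation)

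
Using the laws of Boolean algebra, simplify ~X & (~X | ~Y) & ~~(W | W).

~X & (~X | ~Y) & ~~(W | W)
= ~X & (~X | ~Y) & ~~W   [idempotence]
= ~X & (~X | ~Y) & W   [double negation]
= ~X & W   [absorption]

~X & W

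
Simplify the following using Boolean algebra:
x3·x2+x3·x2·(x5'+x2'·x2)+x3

x3

x3·x2+x3·x2·(x5'+x2'·x2)+x3
= x3·x2+x3·x2·x5'+x3   (complement / identity)
= x3·x2+x3   (absorption)
= x3   (absorption)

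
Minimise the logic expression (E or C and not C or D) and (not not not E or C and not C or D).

D

(E or C and not C or D) and (not not not E or C and not C or D)
= C and not C or D or E and not not not E   [distribution]
= D or E and not not not E   [complement / identity]
= D or E and not E   [double negation]
= D   [complement / identity]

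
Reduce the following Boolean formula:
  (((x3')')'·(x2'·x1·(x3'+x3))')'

(((x3')')'·(x2'·x1·(x3'+x3))')'
= (((x3')')'·(x2'·x1)')'   [complement / identity]
= (x3'·(x2'·x1)')'   [double negation]
= x3+x2'·x1   [De Morgan]

x3+x2'·x1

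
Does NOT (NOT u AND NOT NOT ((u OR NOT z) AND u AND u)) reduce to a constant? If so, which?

NOT (NOT u AND NOT NOT ((u OR NOT z) AND u AND u))
= NOT (NOT u AND NOT NOT (u AND u))
= NOT (NOT u AND NOT NOT u)
= u OR NOT u
= TRUE

yes, True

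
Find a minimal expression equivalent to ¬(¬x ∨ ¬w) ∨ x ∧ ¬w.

¬(¬x ∨ ¬w) ∨ x ∧ ¬w
= x ∧ w ∨ x ∧ ¬w   [De Morgan]
= x   [distribution]

x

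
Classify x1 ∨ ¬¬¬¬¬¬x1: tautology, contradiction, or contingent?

contingent

x1 ∨ ¬¬¬¬¬¬x1
= x1 ∨ ¬¬¬¬x1   (double negation)
= x1 ∨ ¬¬x1   (double negation)
= x1 ∨ x1   (double negation)
= x1   (idempotence)
This depends on x1, so it is not a constant.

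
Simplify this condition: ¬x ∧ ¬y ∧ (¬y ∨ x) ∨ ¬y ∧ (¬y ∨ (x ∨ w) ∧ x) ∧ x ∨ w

¬y ∨ w

¬x ∧ ¬y ∧ (¬y ∨ x) ∨ ¬y ∧ (¬y ∨ (x ∨ w) ∧ x) ∧ x ∨ w
= ¬x ∧ ¬y ∧ (¬y ∨ x) ∨ ¬y ∧ (¬y ∨ x) ∧ x ∨ w   [absorption]
= ¬y ∧ (¬y ∨ x) ∨ w   [distribution]
= ¬y ∨ w   [absorption]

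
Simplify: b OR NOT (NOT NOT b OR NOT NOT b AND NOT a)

TRUE

b OR NOT (NOT NOT b OR NOT NOT b AND NOT a)
= b OR NOT NOT NOT b   (absorption)
= b OR NOT b   (double negation)
= TRUE   (complement)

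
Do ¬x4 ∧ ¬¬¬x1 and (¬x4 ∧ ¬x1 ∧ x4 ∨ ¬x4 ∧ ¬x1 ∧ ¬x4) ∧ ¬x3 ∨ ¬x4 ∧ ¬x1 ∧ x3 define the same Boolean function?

E1: ¬x4 ∧ ¬¬¬x1
    = ¬x4 ∧ ¬x1
E2: (¬x4 ∧ ¬x1 ∧ x4 ∨ ¬x4 ∧ ¬x1 ∧ ¬x4) ∧ ¬x3 ∨ ¬x4 ∧ ¬x1 ∧ x3
    = ¬x4 ∧ ¬x1 ∧ ¬x3 ∨ ¬x4 ∧ ¬x1 ∧ x3
    = ¬x4 ∧ ¬x1
Both reduce to ¬x4 ∧ ¬x1, so they are equivalent.

Yes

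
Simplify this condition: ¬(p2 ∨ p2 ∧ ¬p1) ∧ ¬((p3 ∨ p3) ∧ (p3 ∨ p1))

¬p2 ∧ ¬p3

¬(p2 ∨ p2 ∧ ¬p1) ∧ ¬((p3 ∨ p3) ∧ (p3 ∨ p1))
= ¬(p2 ∨ p2 ∧ ¬p1) ∧ ¬(p3 ∨ p3 ∧ p1)   — distribution
= ¬(p2 ∨ p2 ∧ ¬p1) ∧ ¬p3   — absorption
= ¬p2 ∧ ¬p3   — absorption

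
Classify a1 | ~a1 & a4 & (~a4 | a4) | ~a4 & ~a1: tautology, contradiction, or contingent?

tautology

a1 | ~a1 & a4 & (~a4 | a4) | ~a4 & ~a1
= a1 | ~a1 & a4 | ~a4 & ~a1   [complement / identity]
= a1 | ~a1   [distribution]
= 1   [complement]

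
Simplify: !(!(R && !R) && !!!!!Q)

!(!(R && !R) && !!!!!Q)
= R && !R || !!!!Q   — De Morgan
= !!!!Q   — complement / identity
= !!Q   — double negation
= Q   — double negation

Q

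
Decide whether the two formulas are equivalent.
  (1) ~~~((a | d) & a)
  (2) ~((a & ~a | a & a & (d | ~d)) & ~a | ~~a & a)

Yes

E1: ~~~((a | d) & a)
    = ~((a | d) & a)   — double negation
    = ~a   — absorption
E2: ~((a & ~a | a & a & (d | ~d)) & ~a | ~~a & a)
    = ~((a & ~a | a & a) & ~a | ~~a & a)   — complement / identity
    = ~((a & ~a | a & a) & ~a | a & a)   — double negation
    = ~(a & ~a | a & a)   — distribution
    = ~a   — distribution
Both reduce to ~a, so they are equivalent.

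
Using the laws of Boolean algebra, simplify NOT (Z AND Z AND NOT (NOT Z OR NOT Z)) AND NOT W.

NOT Z AND NOT W

NOT (Z AND Z AND NOT (NOT Z OR NOT Z)) AND NOT W
= NOT (Z AND Z AND Z AND Z) AND NOT W   (De Morgan)
= NOT (Z AND Z) AND NOT W   (idempotence)
= NOT Z AND NOT W   (idempotence)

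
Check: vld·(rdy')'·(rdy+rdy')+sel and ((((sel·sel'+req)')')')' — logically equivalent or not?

E1: vld·(rdy')'·(rdy+rdy')+sel
    = vld·(rdy')'+sel   (complement / identity)
    = vld·rdy+sel   (double negation)
E2: ((((sel·sel'+req)')')')'
    = (((req')')')'   (complement / identity)
    = (req')'   (double negation)
    = req   (double negation)
These differ: at rdy=0, req=0, sel=1, vld=0, E1 = 1 but E2 = 0.

No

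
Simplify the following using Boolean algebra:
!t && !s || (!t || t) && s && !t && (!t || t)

!t

!t && !s || (!t || t) && s && !t && (!t || t)
= !t && !s || s && !t && (!t || t)   (complement / identity)
= !t && !s || s && !t   (complement / identity)
= !t   (distribution)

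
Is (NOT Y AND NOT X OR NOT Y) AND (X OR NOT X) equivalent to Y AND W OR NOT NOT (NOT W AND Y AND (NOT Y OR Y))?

E1: (NOT Y AND NOT X OR NOT Y) AND (X OR NOT X)
    = NOT Y AND NOT X OR NOT Y
    = NOT Y
E2: Y AND W OR NOT NOT (NOT W AND Y AND (NOT Y OR Y))
    = Y AND W OR NOT W AND Y AND (NOT Y OR Y)
    = Y AND W OR NOT W AND Y
    = Y
These differ: at W=0, X=0, Y=1, E1 = 0 but E2 = 1.

No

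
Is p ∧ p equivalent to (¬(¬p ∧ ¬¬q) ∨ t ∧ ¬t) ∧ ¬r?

E1: p ∧ p
    = p
E2: (¬(¬p ∧ ¬¬q) ∨ t ∧ ¬t) ∧ ¬r
    = (p ∨ ¬q ∨ t ∧ ¬t) ∧ ¬r
    = (p ∨ ¬q) ∧ ¬r
These differ: at p=0, q=0, r=0, t=0, E1 = 0 but E2 = 1.

No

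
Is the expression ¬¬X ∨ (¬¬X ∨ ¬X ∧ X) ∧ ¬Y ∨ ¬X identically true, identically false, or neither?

¬¬X ∨ (¬¬X ∨ ¬X ∧ X) ∧ ¬Y ∨ ¬X
= ¬¬X ∨ ¬¬X ∧ ¬Y ∨ ¬X
= ¬¬X ∨ ¬X
= X ∨ ¬X
= True

identically true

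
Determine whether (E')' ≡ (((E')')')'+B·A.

E1: (E')'
    = E   [double negation]
E2: (((E')')')'+B·A
    = (E')'+B·A   [double negation]
    = E+B·A   [double negation]
These differ: at A=1, B=1, E=0, E1 = 0 but E2 = 1.

No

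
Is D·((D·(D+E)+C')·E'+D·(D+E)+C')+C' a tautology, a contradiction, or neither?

D·((D·(D+E)+C')·E'+D·(D+E)+C')+C'
= D·(D·(D+E)+C')+C'
= D·(D+C')+C'
= D+C'
This depends on C, D, so it is not a constant.

neither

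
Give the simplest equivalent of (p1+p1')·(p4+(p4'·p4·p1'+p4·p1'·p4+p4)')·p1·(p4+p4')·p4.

p1·p4

(p1+p1')·(p4+(p4'·p4·p1'+p4·p1'·p4+p4)')·p1·(p4+p4')·p4
= (p1+p1')·(p4+(p4·p1'+p4)')·p1·(p4+p4')·p4   [distribution]
= (p4+(p4·p1'+p4)')·p1·(p4+p4')·p4   [complement / identity]
= (p4+p4')·p1·(p4+p4')·p4   [absorption]
= (p4+p4')·p1·p4   [complement / identity]
= p1·p4   [complement / identity]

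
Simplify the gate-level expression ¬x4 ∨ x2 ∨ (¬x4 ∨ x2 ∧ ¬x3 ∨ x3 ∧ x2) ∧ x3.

¬x4 ∨ x2 ∨ (¬x4 ∨ x2 ∧ ¬x3 ∨ x3 ∧ x2) ∧ x3
= ¬x4 ∨ x2 ∨ (¬x4 ∨ x2) ∧ x3   (distribution)
= ¬x4 ∨ x2   (absorption)

¬x4 ∨ x2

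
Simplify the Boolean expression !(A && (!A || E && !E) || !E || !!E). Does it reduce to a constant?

!(A && (!A || E && !E) || !E || !!E)
= !(A && !A || !E || !!E)   (complement / identity)
= !(!E || !!E)   (complement / identity)
= E && !E   (De Morgan)
= false   (complement)

false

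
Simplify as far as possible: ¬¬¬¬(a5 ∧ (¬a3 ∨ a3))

a5

¬¬¬¬(a5 ∧ (¬a3 ∨ a3))
= ¬¬(a5 ∧ (¬a3 ∨ a3))   [double negation]
= ¬¬a5   [complement / identity]
= a5   [double negation]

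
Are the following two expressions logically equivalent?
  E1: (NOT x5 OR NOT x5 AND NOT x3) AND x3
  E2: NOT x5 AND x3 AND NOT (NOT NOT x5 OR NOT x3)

E1: (NOT x5 OR NOT x5 AND NOT x3) AND x3
    = NOT x5 AND x3   [absorption]
E2: NOT x5 AND x3 AND NOT (NOT NOT x5 OR NOT x3)
    = NOT x5 AND x3 AND NOT x5 AND x3   [De Morgan]
    = NOT x5 AND x3   [idempotence]
Both reduce to NOT x5 AND x3, so they are equivalent.

Yes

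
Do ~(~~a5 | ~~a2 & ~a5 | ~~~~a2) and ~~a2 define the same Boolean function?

E1: ~(~~a5 | ~~a2 & ~a5 | ~~~~a2)
    = ~(~~a5 | ~~a2 & ~a5 | ~~a2)
    = ~(~~a5 | ~~a2)
    = ~a5 & ~a2
E2: ~~a2
    = a2
These differ: at a2=1, a5=0, E1 = 0 but E2 = 1.

No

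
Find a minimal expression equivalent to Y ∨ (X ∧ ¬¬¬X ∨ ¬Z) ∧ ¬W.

Y ∨ (X ∧ ¬¬¬X ∨ ¬Z) ∧ ¬W
= Y ∨ (X ∧ ¬X ∨ ¬Z) ∧ ¬W   (double negation)
= Y ∨ ¬Z ∧ ¬W   (complement / identity)

Y ∨ ¬Z ∧ ¬W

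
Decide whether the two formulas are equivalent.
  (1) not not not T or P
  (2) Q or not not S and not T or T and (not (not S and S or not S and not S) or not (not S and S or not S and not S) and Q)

No

E1: not not not T or P
    = not T or P   [double negation]
E2: Q or not not S and not T or T and (not (not S and S or not S and not S) or not (not S and S or not S and not S) and Q)
    = Q or not not S and not T or T and not (not S and S or not S and not S)   [absorption]
    = Q or not not S and not T or T and not not S   [distribution]
    = Q or not not S   [distribution]
    = Q or S   [double negation]
These differ: at P=0, Q=0, S=0, T=0, E1 = 1 but E2 = 0.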